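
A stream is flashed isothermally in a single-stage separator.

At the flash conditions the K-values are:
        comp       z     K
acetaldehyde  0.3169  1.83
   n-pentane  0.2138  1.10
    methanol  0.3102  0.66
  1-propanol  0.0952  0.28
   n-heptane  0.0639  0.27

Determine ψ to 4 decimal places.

ψ = 0.1959

Iterate (Newton) starting at ψ = 0.5:
  ψ = 0.5000: g = -0.10138, g' = -0.3680 → ψ = 0.2245
  ψ = 0.2245: g = -0.00910, g' = -0.3181 → ψ = 0.1959
Converged at ψ = 0.1959.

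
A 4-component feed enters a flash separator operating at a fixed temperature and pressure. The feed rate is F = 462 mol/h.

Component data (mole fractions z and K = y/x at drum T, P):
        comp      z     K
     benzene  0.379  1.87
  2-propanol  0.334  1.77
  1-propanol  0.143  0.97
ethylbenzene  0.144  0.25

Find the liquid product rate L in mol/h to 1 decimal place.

Material balance + equilibrium reduce to Σ zᵢ(Kᵢ−1)/(1+V/F(Kᵢ−1)) = 0.
Check two-phase: ΣzᵢKᵢ = 1.475 > 1 and Σzᵢ/Kᵢ = 1.115 > 1, so g(0) = 0.475 > 0 and g(1) = -0.115 < 0.
Newton–Raphson from V/F = 0.5:
  V/F = 0.500: g = 0.2383, g' = -0.450 → V/F = 1.000
  V/F = 1.000: g = -0.1148, g' = -1.441 → V/F = 0.920
  V/F = 0.920: g = -0.0195, g' = -1.001 → V/F = 0.901
  V/F = 0.901: g = -0.0007, g' = -0.929 → V/F = 0.900
Converged at V/F = 0.900.
Then V = V/F·F = 0.9001·462 = 415.9 mol/h and L = F − V = 46.1 mol/h.

L = 46.1 mol/h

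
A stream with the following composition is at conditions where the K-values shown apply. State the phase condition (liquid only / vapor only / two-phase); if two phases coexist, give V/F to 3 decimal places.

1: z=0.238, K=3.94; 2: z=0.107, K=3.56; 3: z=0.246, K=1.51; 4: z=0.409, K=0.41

two-phase, V/F = 0.711

ΣzᵢKᵢ = 1.858; Σzᵢ/Kᵢ = 1.251.
Both exceed 1, so a two-phase solution exists.
Iterate (Newton) starting at ψ = 0.4:
  ψ = 0.400: g = 0.2453, g' = -0.894 → ψ = 0.674
  ψ = 0.674: g = 0.0276, g' = -0.754 → ψ = 0.711
Converged at ψ = 0.711.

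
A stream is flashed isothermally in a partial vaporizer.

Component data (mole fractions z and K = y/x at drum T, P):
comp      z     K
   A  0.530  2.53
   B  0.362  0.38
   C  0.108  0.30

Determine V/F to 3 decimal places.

V/F = 0.522

Rachford–Rice: g(V/F) = Σ zᵢ(Kᵢ−1)/(1+V/F(Kᵢ−1)) = 0.
g(0) = ΣzᵢKᵢ − 1 = 0.511 and g(1) = 1 − Σzᵢ/Kᵢ = -0.522, so a root lies in (0, 1).
Iterate (Newton) starting at V/F = 0.5:
  V/F = 0.500: g = 0.0179, g' = -0.816 → V/F = 0.522
Converged at V/F = 0.522.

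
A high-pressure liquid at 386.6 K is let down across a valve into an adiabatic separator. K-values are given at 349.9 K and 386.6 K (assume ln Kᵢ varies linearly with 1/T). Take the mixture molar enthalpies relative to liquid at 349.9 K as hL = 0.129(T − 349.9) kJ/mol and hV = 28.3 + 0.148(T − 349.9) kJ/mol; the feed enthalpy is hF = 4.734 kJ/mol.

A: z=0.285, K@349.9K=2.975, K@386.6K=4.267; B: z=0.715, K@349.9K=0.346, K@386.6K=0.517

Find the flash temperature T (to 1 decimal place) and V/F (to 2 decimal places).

T = 357.1 K, V/F = 0.13

Adiabatic flash: solve Rachford–Rice at each trial T, then check hF = ψ·hV(T) + (1−ψ)·hL(T).
  T = 349.9 K: K = (2.975, 0.346), RR gives ψ = 0.074, H_out = 2.087 kJ/mol
  T = 386.6 K: K = (4.267, 0.517), RR gives ψ = 0.371, H_out = 15.498 kJ/mol
  T = 368.2 K: K = (3.593, 0.427), RR gives ψ = 0.222, H_out = 8.710 kJ/mol
  T = 359.0 K: K = (3.276, 0.385), RR gives ψ = 0.149, H_out = 5.427 kJ/mol
  T = 354.4 K: K = (3.122, 0.365), RR gives ψ = 0.112, H_out = 3.758 kJ/mol
  T = 356.7 K: K = (3.198, 0.375), RR gives ψ = 0.131, H_out = 4.596 kJ/mol
Linear interpolation between T = 356.7 (H_out = 4.596) and T = 359.0 (H_out = 5.427) on hF = 4.734 gives T ≈ 357.1 K, at which ψ = 0.13.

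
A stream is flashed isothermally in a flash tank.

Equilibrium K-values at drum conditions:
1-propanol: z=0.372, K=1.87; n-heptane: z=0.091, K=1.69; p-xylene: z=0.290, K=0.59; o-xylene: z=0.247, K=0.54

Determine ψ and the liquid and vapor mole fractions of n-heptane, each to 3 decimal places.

Iterate (Newton) starting at ψ = 0.64:
  ψ = 0.640: g = -0.0708, g' = -0.332 → ψ = 0.427
  ψ = 0.427: g = -0.0009, g' = -0.328 → ψ = 0.424
Converged at ψ = 0.424.
Compositions from xᵢ = zᵢ/(1+ψ(Kᵢ−1)), yᵢ = Kᵢxᵢ:
  1-propanol: x = 0.272, y = 0.508
  n-heptane: x = 0.070, y = 0.119
  p-xylene: x = 0.351, y = 0.207
  o-xylene: x = 0.307, y = 0.166

ψ = 0.424, x_n-heptane = 0.070, y_n-heptane = 0.119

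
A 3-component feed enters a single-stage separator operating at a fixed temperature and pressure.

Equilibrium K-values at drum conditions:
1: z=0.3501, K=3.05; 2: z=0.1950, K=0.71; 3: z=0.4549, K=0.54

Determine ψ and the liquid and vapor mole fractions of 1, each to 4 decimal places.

ψ = 0.5308, x_1 = 0.1677, y_1 = 0.5114

Let ψ = V/F and solve Σ zᵢ(Kᵢ−1)/(1+ψ(Kᵢ−1)) = 0.
Feasibility: ΣzᵢKᵢ = 1.4519, Σzᵢ/Kᵢ = 1.2318 — both > 1, two phases present.
Iterate (Newton) starting at ψ = 0.5:
  ψ = 0.5000: g = 0.01652, g' = -0.5436 → ψ = 0.5304
  ψ = 0.5304: g = 0.00023, g' = -0.5290 → ψ = 0.5308
Converged at ψ = 0.5308.
Compositions from xᵢ = zᵢ/(1+ψ(Kᵢ−1)), yᵢ = Kᵢxᵢ:
  1: x = 0.1677, y = 0.5114
  2: x = 0.2305, y = 0.1636
  3: x = 0.6019, y = 0.3250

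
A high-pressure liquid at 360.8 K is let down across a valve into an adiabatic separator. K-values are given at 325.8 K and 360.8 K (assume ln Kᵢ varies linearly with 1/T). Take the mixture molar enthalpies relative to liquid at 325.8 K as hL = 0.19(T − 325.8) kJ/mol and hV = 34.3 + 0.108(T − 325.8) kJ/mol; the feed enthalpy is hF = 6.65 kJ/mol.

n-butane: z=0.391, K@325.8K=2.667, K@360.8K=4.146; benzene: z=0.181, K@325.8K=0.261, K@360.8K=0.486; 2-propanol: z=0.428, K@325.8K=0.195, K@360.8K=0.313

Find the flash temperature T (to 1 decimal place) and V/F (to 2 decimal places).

T = 329.9 K, V/F = 0.17

Adiabatic flash: solve Rachford–Rice at each trial T, then check hF = ψ·hV(T) + (1−ψ)·hL(T).
  T = 325.8 K: K = (2.667, 0.261, 0.195), RR gives ψ = 0.132, H_out = 4.542 kJ/mol
  T = 360.8 K: K = (4.146, 0.486, 0.313), RR gives ψ = 0.418, H_out = 19.797 kJ/mol
  T = 343.3 K: K = (3.363, 0.362, 0.250), RR gives ψ = 0.287, H_out = 12.760 kJ/mol
  T = 334.6 K: K = (3.006, 0.309, 0.222), RR gives ψ = 0.216, H_out = 8.918 kJ/mol
  T = 330.2 K: K = (2.834, 0.284, 0.208), RR gives ψ = 0.176, H_out = 6.809 kJ/mol
  T = 328.0 K: K = (2.750, 0.272, 0.201), RR gives ψ = 0.155, H_out = 5.698 kJ/mol
Linear interpolation between T = 328.0 (H_out = 5.698) and T = 330.2 (H_out = 6.809) on hF = 6.65 gives T ≈ 329.9 K, at which ψ = 0.17.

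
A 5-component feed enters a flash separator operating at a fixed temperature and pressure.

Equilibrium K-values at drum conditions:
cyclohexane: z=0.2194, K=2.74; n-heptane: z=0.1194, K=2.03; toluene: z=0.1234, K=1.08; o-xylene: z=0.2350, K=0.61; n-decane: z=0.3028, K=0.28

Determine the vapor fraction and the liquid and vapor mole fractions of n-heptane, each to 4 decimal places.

ψ = 0.2590, x_n-heptane = 0.0943, y_n-heptane = 0.1913

Material balance + equilibrium reduce to Σ zᵢ(Kᵢ−1)/(1+ψ(Kᵢ−1)) = 0.
Feasibility: ΣzᵢKᵢ = 1.2049, Σzᵢ/Kᵢ = 1.7198 — both > 1, two phases present.
Newton–Raphson from ψ = 0.5:
  ψ = 0.5000: g = -0.15968, g' = -0.6843 → ψ = 0.2666
  ψ = 0.2666: g = -0.00518, g' = -0.6736 → ψ = 0.2589
  ψ = 0.2589: g = 0.00001, g' = -0.6768 → ψ = 0.2590
Converged at ψ = 0.2590.
Compositions from xᵢ = zᵢ/(1+ψ(Kᵢ−1)), yᵢ = Kᵢxᵢ:
  cyclohexane: x = 0.1512, y = 0.4144
  n-heptane: x = 0.0943, y = 0.1913
  toluene: x = 0.1209, y = 0.1306
  o-xylene: x = 0.2614, y = 0.1595
  n-decane: x = 0.3722, y = 0.1042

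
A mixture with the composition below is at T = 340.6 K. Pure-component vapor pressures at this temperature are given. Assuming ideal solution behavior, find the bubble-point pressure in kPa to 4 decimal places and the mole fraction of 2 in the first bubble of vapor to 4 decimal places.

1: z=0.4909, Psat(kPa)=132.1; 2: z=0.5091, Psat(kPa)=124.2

Pbub = 128.0781 kPa, y_2 = 0.4937

At the bubble point ψ → 0, so ΣzᵢKᵢ = 1 with Kᵢ = Pᵢˢᵃᵗ/P ⇒ P = ΣzᵢPᵢˢᵃᵗ.
P = 0.4909·132.1 + 0.5091·124.2 = 128.0781 kPa
yᵢ = zᵢPᵢˢᵃᵗ/P ⇒ y_2 = 0.5091·124.2/128.0781 = 0.4937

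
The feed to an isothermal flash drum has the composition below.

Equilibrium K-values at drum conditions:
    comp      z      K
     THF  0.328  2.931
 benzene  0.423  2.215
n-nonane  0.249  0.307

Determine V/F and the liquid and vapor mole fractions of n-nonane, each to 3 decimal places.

V/F = 0.916, x_n-nonane = 0.681, y_n-nonane = 0.209

Rachford–Rice: g(V/F) = Σ zᵢ(Kᵢ−1)/(1+V/F(Kᵢ−1)) = 0.
Check two-phase: ΣzᵢKᵢ = 1.975 > 1 and Σzᵢ/Kᵢ = 1.114 > 1, so g(0) = 0.975 > 0 and g(1) = -0.114 < 0.
Iterate (Newton) starting at V/F = 0.48:
  V/F = 0.480: g = 0.3948, g' = -0.847 → V/F = 0.946
  V/F = 0.946: g = -0.0379, g' = -1.296 → V/F = 0.917
  V/F = 0.917: g = -0.0015, g' = -1.198 → V/F = 0.916
Converged at V/F = 0.916.
Compositions from xᵢ = zᵢ/(1+V/F(Kᵢ−1)), yᵢ = Kᵢxᵢ:
  THF: x = 0.118, y = 0.347
  benzene: x = 0.200, y = 0.444
  n-nonane: x = 0.681, y = 0.209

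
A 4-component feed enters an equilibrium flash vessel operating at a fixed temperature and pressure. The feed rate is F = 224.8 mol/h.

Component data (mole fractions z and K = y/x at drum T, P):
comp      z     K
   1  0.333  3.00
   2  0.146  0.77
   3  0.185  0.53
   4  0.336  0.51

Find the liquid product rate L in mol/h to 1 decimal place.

L = 126.9 mol/h

Rachford–Rice: g(V/F) = Σ zᵢ(Kᵢ−1)/(1+V/F(Kᵢ−1)) = 0.
g(0) = ΣzᵢKᵢ − 1 = 0.381 and g(1) = 1 − Σzᵢ/Kᵢ = -0.308, so a root lies in (0, 1).
Newton iteration, V/F⁰ = 0.5:
  V/F = 0.500: g = -0.0367, g' = -0.554 → V/F = 0.434
  V/F = 0.434: g = 0.0010, g' = -0.586 → V/F = 0.436
Converged at V/F = 0.436.
Then V = V/F·F = 0.4355·224.8 = 97.9 mol/h and L = F − V = 126.9 mol/h.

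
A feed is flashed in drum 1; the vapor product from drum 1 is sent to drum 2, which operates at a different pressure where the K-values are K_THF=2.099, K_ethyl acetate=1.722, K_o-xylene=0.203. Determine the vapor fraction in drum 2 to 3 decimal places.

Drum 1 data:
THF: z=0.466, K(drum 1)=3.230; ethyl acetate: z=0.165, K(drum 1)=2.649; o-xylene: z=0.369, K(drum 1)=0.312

Drum 1:
Let ψ₁ = V/F and solve Σ zᵢ(Kᵢ−1)/(1+ψ₁(Kᵢ−1)) = 0.
g(0) = ΣzᵢKᵢ − 1 = 1.057 and g(1) = 1 − Σzᵢ/Kᵢ = -0.389, so a root lies in (0, 1).
Iterate (Newton) starting at ψ₁ = 0.52:
  ψ₁ = 0.520: g = 0.2324, g' = -1.050 → ψ₁ = 0.741
  ψ₁ = 0.741: g = -0.0039, g' = -1.147 → ψ₁ = 0.738
Converged at ψ₁ = 0.738.
Drum-1 compositions:
  THF: x = 0.176, y = 0.569
  ethyl acetate: x = 0.074, y = 0.197
  o-xylene: x = 0.749, y = 0.234
Drum-2 feed = drum-1 vapor: z₂ = (0.5690, 0.1972, 0.2338).
Drum 2:
Rachford–Rice: g(ψ₂) = Σ zᵢ(Kᵢ−1)/(1+ψ₂(Kᵢ−1)) = 0.
Check two-phase: ΣzᵢKᵢ = 1.581 > 1 and Σzᵢ/Kᵢ = 1.537 > 1, so g(0) = 0.581 > 0 and g(1) = -0.537 < 0.
Newton iteration, ψ₂⁰ = 0.39:
  ψ₂ = 0.390: g = 0.2784, g' = -0.712 → ψ₂ = 0.781
  ψ₂ = 0.781: g = -0.0661, g' = -1.283 → ψ₂ = 0.730
  ψ₂ = 0.730: g = -0.0049, g' = -1.104 → ψ₂ = 0.725
Converged at ψ₂ = 0.725.
  THF: x = 0.317, y = 0.665
  ethyl acetate: x = 0.129, y = 0.223
  o-xylene: x = 0.554, y = 0.112

V/F (drum 2) = 0.725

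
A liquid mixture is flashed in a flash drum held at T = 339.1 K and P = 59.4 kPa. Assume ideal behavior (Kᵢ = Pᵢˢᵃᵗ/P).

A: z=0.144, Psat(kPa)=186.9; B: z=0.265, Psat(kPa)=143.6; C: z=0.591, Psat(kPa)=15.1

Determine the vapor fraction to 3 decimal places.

ψ = 0.192

Raoult's law: Kᵢ = Pᵢˢᵃᵗ/P = Pᵢˢᵃᵗ/59.4.
  K_A = 186.9/59.4 = 3.14646, K_B = 143.6/59.4 = 2.41751, K_C = 15.1/59.4 = 0.25421
Rachford–Rice: g(ψ) = Σ zᵢ(Kᵢ−1)/(1+ψ(Kᵢ−1)) = 0.
Feasibility: ΣzᵢKᵢ = 1.244, Σzᵢ/Kᵢ = 2.480 — both > 1, two phases present.
Newton iteration, ψ⁰ = 0.4:
  ψ = 0.400: g = -0.2221, g' = -1.077 → ψ = 0.194
  ψ = 0.194: g = -0.0021, g' = -1.108 → ψ = 0.192
Converged at ψ = 0.192.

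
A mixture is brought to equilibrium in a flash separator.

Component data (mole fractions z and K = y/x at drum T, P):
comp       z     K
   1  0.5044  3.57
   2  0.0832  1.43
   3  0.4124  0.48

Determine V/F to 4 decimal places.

V/F = 0.9197

Material balance + equilibrium reduce to Σ zᵢ(Kᵢ−1)/(1+V/F(Kᵢ−1)) = 0.
Check two-phase: ΣzᵢKᵢ = 2.1176 > 1 and Σzᵢ/Kᵢ = 1.0586 > 1, so g(0) = 1.1176 > 0 and g(1) = -0.0586 < 0.
Iterate (Newton) starting at V/F = 0.39:
  V/F = 0.3900: g = 0.40905, g' = -1.0177 → V/F = 0.7919
  V/F = 0.7919: g = 0.08919, g' = -0.6925 → V/F = 0.9207
  V/F = 0.9207: g = -0.00071, g' = -0.7124 → V/F = 0.9197
Converged at V/F = 0.9197.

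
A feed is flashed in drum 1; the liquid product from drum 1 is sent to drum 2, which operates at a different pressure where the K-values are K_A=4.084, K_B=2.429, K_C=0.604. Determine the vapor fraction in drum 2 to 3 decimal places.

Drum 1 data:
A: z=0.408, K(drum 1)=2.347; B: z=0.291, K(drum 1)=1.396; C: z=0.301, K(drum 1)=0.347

V/F (drum 2) = 0.817

Drum 1:
Newton–Raphson from ψ₁ = 0.68:
  ψ₁ = 0.680: g = 0.0241, g' = -0.645 → ψ₁ = 0.717
Converged at ψ₁ = 0.717.
Drum-1 compositions:
  A: x = 0.208, y = 0.487
  B: x = 0.227, y = 0.316
  C: x = 0.566, y = 0.196
Drum-2 feed = drum-1 liquid: z₂ = (0.2076, 0.2267, 0.5657).
Drum 2:
Newton–Raphson from ψ₂ = 0.5:
  ψ₂ = 0.500: g = 0.1615, g' = -0.601 → ψ₂ = 0.769
  ψ₂ = 0.769: g = 0.0223, g' = -0.462 → ψ₂ = 0.817
Converged at ψ₂ = 0.817.
  A: x = 0.059, y = 0.241
  B: x = 0.105, y = 0.254
  C: x = 0.836, y = 0.505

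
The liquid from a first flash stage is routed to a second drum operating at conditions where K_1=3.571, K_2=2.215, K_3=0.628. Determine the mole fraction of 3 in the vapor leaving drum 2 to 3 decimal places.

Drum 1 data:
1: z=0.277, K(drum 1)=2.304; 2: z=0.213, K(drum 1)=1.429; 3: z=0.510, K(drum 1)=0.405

y_3 (drum 2) = 0.519

Drum 1:
Material balance + equilibrium reduce to Σ zᵢ(Kᵢ−1)/(1+ψ₁(Kᵢ−1)) = 0.
Check two-phase: ΣzᵢKᵢ = 1.149 > 1 and Σzᵢ/Kᵢ = 1.529 > 1, so g(0) = 0.149 > 0 and g(1) = -0.529 < 0.
Iterate (Newton) starting at ψ₁ = 0.5:
  ψ₁ = 0.500: g = -0.1381, g' = -0.565 → ψ₁ = 0.256
  ψ₁ = 0.256: g = -0.0046, g' = -0.548 → ψ₁ = 0.247
Converged at ψ₁ = 0.247.
Drum-1 compositions:
  1: x = 0.209, y = 0.483
  2: x = 0.193, y = 0.275
  3: x = 0.598, y = 0.242
Drum-2 feed = drum-1 liquid: z₂ = (0.2095, 0.1926, 0.5979).
Drum 2:
Rachford–Rice: g(ψ₂) = Σ zᵢ(Kᵢ−1)/(1+ψ₂(Kᵢ−1)) = 0.
g(0) = ΣzᵢKᵢ − 1 = 0.550 and g(1) = 1 − Σzᵢ/Kᵢ = -0.098, so a root lies in (0, 1).
Iterate (Newton) starting at ψ₂ = 0.5:
  ψ₂ = 0.500: g = 0.1079, g' = -0.500 → ψ₂ = 0.716
  ψ₂ = 0.716: g = 0.0116, g' = -0.407 → ψ₂ = 0.744
  ψ₂ = 0.744: g = 0.0001, g' = -0.400 → ψ₂ = 0.745
Converged at ψ₂ = 0.745.
  1: x = 0.072, y = 0.257
  2: x = 0.101, y = 0.224
  3: x = 0.827, y = 0.519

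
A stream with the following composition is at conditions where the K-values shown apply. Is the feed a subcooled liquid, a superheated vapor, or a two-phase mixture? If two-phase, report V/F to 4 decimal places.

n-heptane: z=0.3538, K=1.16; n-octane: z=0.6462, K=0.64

subcooled liquid

ΣzᵢKᵢ = 0.8240; Σzᵢ/Kᵢ = 1.3147.
Since ΣzᵢKᵢ < 1 the mixture is below its bubble point — single liquid phase.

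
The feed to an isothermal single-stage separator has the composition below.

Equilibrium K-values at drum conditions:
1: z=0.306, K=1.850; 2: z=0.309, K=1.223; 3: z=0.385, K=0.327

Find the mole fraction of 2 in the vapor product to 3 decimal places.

Material balance + equilibrium reduce to Σ zᵢ(Kᵢ−1)/(1+ψ(Kᵢ−1)) = 0.
Feasibility: ΣzᵢKᵢ = 1.070, Σzᵢ/Kᵢ = 1.595 — both > 1, two phases present.
Newton iteration, ψ⁰ = 0.5:
  ψ = 0.500: g = -0.1460, g' = -0.517 → ψ = 0.218
  ψ = 0.218: g = -0.0184, g' = -0.411 → ψ = 0.173
Converged at ψ = 0.173.
Compositions from xᵢ = zᵢ/(1+ψ(Kᵢ−1)), yᵢ = Kᵢxᵢ:
  1: x = 0.267, y = 0.494
  2: x = 0.298, y = 0.364
  3: x = 0.436, y = 0.142

y_2 = 0.364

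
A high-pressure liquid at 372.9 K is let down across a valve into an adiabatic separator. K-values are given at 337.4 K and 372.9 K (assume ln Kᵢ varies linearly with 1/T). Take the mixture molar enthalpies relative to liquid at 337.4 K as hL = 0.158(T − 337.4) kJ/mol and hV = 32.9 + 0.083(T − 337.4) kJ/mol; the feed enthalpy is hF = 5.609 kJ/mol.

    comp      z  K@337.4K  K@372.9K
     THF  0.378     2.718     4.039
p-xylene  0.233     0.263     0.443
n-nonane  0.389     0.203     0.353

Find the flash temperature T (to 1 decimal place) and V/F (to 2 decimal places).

Adiabatic flash: solve Rachford–Rice at each trial T, then check hF = ψ·hV(T) + (1−ψ)·hL(T).
  T = 337.4 K: K = (2.718, 0.263, 0.203), RR gives ψ = 0.126, H_out = 4.143 kJ/mol
  T = 372.9 K: K = (4.039, 0.443, 0.353), RR gives ψ = 0.411, H_out = 18.026 kJ/mol
  T = 355.1 K: K = (3.344, 0.346, 0.271), RR gives ψ = 0.274, H_out = 11.436 kJ/mol
  T = 346.2 K: K = (3.021, 0.302, 0.235), RR gives ψ = 0.203, H_out = 7.941 kJ/mol
  T = 341.8 K: K = (2.868, 0.282, 0.219), RR gives ψ = 0.166, H_out = 6.097 kJ/mol
  T = 339.6 K: K = (2.792, 0.272, 0.211), RR gives ψ = 0.146, H_out = 5.136 kJ/mol
Linear interpolation between T = 339.6 (H_out = 5.136) and T = 341.8 (H_out = 6.097) on hF = 5.609 gives T ≈ 340.7 K, at which ψ = 0.16.

T = 340.7 K, V/F = 0.16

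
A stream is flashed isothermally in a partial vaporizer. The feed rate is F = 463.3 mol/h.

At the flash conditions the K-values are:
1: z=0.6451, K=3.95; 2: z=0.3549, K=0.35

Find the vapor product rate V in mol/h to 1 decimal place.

V = 404.1 mol/h

Rachford–Rice: g(ψ) = Σ zᵢ(Kᵢ−1)/(1+ψ(Kᵢ−1)) = 0.
Feasibility: ΣzᵢKᵢ = 2.6724, Σzᵢ/Kᵢ = 1.1773 — both > 1, two phases present.
Iterate (Newton) starting at ψ = 0.38:
  ψ = 0.3800: g = 0.59088, g' = -1.5124 → ψ = 0.7707
  ψ = 0.7707: g = 0.11909, g' = -1.1260 → ψ = 0.8765
  ψ = 0.8765: g = -0.00535, g' = -1.2465 → ψ = 0.8722
Converged at ψ = 0.8722.
Then V = ψ·F = 0.8722·463.3 = 404.1 mol/h and L = F − V = 59.2 mol/h.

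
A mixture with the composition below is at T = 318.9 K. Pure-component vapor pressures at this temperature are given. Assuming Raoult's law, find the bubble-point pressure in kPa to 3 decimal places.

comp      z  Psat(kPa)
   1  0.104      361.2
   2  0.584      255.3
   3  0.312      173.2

At the bubble point ψ → 0, so ΣzᵢKᵢ = 1 with Kᵢ = Pᵢˢᵃᵗ/P ⇒ P = ΣzᵢPᵢˢᵃᵗ.
P = 0.104·361.2 + 0.584·255.3 + 0.312·173.2 = 240.698 kPa

Pbub = 240.698 kPa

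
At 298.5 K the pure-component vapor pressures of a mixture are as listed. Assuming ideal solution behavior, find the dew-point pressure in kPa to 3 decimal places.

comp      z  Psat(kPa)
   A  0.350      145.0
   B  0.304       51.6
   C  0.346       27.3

At the dew point ψ → 1, so Σzᵢ/Kᵢ = 1 with Kᵢ = Pᵢˢᵃᵗ/P ⇒ 1/P = Σzᵢ/Pᵢˢᵃᵗ.
1/P = 0.350/145.0 + 0.304/51.6 + 0.346/27.3 = 0.020979 ⇒ P = 47.666 kPa

Pdew = 47.666 kPa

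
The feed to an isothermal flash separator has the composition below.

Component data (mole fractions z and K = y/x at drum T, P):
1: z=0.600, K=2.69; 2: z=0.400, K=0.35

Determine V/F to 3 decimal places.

Binary case is linear: z₁(K₁−1)(1+V/F(K₂−1)) + z₂(K₂−1)(1+V/F(K₁−1)) = 0
⇒ V/F = [z₁(K₁−1)+z₂(K₂−1)] / [−(K₁−1)(K₂−1)] = 0.7540/1.0985 = 0.686

V/F = 0.686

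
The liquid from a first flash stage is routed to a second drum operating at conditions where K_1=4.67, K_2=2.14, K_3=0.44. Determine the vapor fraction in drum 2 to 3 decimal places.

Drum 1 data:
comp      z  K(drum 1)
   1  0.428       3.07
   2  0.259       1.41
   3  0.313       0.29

V/F (drum 2) = 0.360

Drum 1:
Newton–Raphson from ψ₁ = 0.37:
  ψ₁ = 0.370: g = 0.2925, g' = -0.911 → ψ₁ = 0.691
  ψ₁ = 0.691: g = 0.0110, g' = -0.945 → ψ₁ = 0.703
Converged at ψ₁ = 0.703.
Drum-1 compositions:
  1: x = 0.174, y = 0.535
  2: x = 0.201, y = 0.284
  3: x = 0.625, y = 0.181
Drum-2 feed = drum-1 liquid: z₂ = (0.1744, 0.2011, 0.6245).
Drum 2:
Rachford–Rice: g(ψ₂) = Σ zᵢ(Kᵢ−1)/(1+ψ₂(Kᵢ−1)) = 0.
Feasibility: ΣzᵢKᵢ = 1.519, Σzᵢ/Kᵢ = 1.551 — both > 1, two phases present.
Newton–Raphson from ψ₂ = 0.5:
  ψ₂ = 0.500: g = -0.1140, g' = -0.776 → ψ₂ = 0.353
  ψ₂ = 0.353: g = 0.0062, g' = -0.883 → ψ₂ = 0.360
Converged at ψ₂ = 0.360.
  1: x = 0.075, y = 0.351
  2: x = 0.143, y = 0.305
  3: x = 0.782, y = 0.344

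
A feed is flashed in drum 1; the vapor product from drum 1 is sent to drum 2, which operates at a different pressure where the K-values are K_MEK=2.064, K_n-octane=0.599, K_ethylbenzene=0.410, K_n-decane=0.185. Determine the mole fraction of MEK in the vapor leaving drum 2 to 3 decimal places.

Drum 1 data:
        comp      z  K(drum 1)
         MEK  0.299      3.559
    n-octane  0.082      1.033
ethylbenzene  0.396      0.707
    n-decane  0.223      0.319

Drum 1:
Rachford–Rice: g(ψ₁) = Σ zᵢ(Kᵢ−1)/(1+ψ₁(Kᵢ−1)) = 0.
Feasibility: ΣzᵢKᵢ = 1.500, Σzᵢ/Kᵢ = 1.423 — both > 1, two phases present.
Newton–Raphson from ψ₁ = 0.5:
  ψ₁ = 0.500: g = -0.0279, g' = -0.661 → ψ₁ = 0.458
Converged at ψ₁ = 0.458.
Drum-1 compositions:
  MEK: x = 0.138, y = 0.490
  n-octane: x = 0.081, y = 0.083
  ethylbenzene: x = 0.457, y = 0.323
  n-decane: x = 0.324, y = 0.103
Drum-2 feed = drum-1 vapor: z₂ = (0.4897, 0.0834, 0.3234, 0.1034).
Drum 2:
Material balance + equilibrium reduce to Σ zᵢ(Kᵢ−1)/(1+ψ₂(Kᵢ−1)) = 0.
Feasibility: ΣzᵢKᵢ = 1.213, Σzᵢ/Kᵢ = 1.724 — both > 1, two phases present.
Newton–Raphson from ψ₂ = 0.48:
  ψ₂ = 0.480: g = -0.1012, g' = -0.668 → ψ₂ = 0.329
  ψ₂ = 0.329: g = -0.0042, g' = -0.624 → ψ₂ = 0.322
Converged at ψ₂ = 0.322.
  MEK: x = 0.365, y = 0.753
  n-octane: x = 0.096, y = 0.057
  ethylbenzene: x = 0.399, y = 0.164
  n-decane: x = 0.140, y = 0.026

y_MEK (drum 2) = 0.753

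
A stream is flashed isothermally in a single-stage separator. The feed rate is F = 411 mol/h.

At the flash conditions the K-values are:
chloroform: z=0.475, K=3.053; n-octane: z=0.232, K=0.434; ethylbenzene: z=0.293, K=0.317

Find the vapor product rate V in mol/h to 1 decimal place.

V = 203.0 mol/h

Material balance + equilibrium reduce to Σ zᵢ(Kᵢ−1)/(1+ψ(Kᵢ−1)) = 0.
Feasibility: ΣzᵢKᵢ = 1.644, Σzᵢ/Kᵢ = 1.614 — both > 1, two phases present.
Newton–Raphson from ψ = 0.5:
  ψ = 0.500: g = -0.0058, g' = -0.947 → ψ = 0.494
Converged at ψ = 0.494.
Then V = ψ·F = 0.4938·411 = 203.0 mol/h and L = F − V = 208.0 mol/h.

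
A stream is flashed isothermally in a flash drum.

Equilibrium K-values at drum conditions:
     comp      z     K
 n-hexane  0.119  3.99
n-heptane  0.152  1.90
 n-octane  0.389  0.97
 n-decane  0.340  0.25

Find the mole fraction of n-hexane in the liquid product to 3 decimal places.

Newton iteration, β⁰ = 0.5:
  β = 0.500: g = -0.1829, g' = -0.719 → β = 0.246
  β = 0.246: g = -0.0073, g' = -0.724 → β = 0.236
Converged at β = 0.236.
Compositions from xᵢ = zᵢ/(1+β(Kᵢ−1)), yᵢ = Kᵢxᵢ:
  n-hexane: x = 0.070, y = 0.278
  n-heptane: x = 0.125, y = 0.238
  n-octane: x = 0.392, y = 0.380
  n-decane: x = 0.413, y = 0.103

x_n-hexane = 0.070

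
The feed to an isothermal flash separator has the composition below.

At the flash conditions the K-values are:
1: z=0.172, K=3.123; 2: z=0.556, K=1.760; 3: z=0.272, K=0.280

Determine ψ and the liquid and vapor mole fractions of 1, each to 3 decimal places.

Newton iteration, ψ⁰ = 0.5:
  ψ = 0.500: g = 0.1773, g' = -0.695 → ψ = 0.755
  ψ = 0.755: g = -0.0204, g' = -0.921 → ψ = 0.733
  ψ = 0.733: g = -0.0004, g' = -0.883 → ψ = 0.732
Converged at ψ = 0.732.
Compositions from xᵢ = zᵢ/(1+ψ(Kᵢ−1)), yᵢ = Kᵢxᵢ:
  1: x = 0.067, y = 0.210
  2: x = 0.357, y = 0.629
  3: x = 0.576, y = 0.161

ψ = 0.732, x_1 = 0.067, y_1 = 0.210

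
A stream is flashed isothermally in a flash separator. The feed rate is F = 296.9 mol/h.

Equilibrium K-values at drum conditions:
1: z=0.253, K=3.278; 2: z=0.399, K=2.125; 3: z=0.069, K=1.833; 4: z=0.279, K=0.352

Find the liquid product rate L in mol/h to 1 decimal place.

Let ψ = V/F and solve Σ zᵢ(Kᵢ−1)/(1+ψ(Kᵢ−1)) = 0.
g(0) = ΣzᵢKᵢ − 1 = 0.902 and g(1) = 1 − Σzᵢ/Kᵢ = -0.095, so a root lies in (0, 1).
Iterate (Newton) starting at ψ = 0.32:
  ψ = 0.320: g = 0.4807, g' = -0.929 → ψ = 0.838
  ψ = 0.838: g = 0.0677, g' = -0.866 → ψ = 0.916
  ψ = 0.916: g = -0.0043, g' = -0.985 → ψ = 0.911
Converged at ψ = 0.911.
Then V = ψ·F = 0.9115·296.9 = 270.6 mol/h and L = F − V = 26.3 mol/h.

L = 26.3 mol/h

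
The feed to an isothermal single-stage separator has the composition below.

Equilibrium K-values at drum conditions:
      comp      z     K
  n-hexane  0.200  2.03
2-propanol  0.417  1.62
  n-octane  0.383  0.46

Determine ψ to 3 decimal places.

Iterate (Newton) starting at ψ = 0.7:
  ψ = 0.700: g = -0.0325, g' = -0.438 → ψ = 0.626
  ψ = 0.626: g = -0.0009, g' = -0.416 → ψ = 0.624
Converged at ψ = 0.624.

ψ = 0.624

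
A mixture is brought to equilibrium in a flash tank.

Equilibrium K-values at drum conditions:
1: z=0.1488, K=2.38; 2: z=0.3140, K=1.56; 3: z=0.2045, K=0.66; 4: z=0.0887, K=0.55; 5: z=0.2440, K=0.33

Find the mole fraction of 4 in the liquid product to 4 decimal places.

x_4 = 0.0988

Let ψ = V/F and solve Σ zᵢ(Kᵢ−1)/(1+ψ(Kᵢ−1)) = 0.
Check two-phase: ΣzᵢKᵢ = 1.1083 > 1 and Σzᵢ/Kᵢ = 1.4743 > 1, so g(0) = 0.1083 > 0 and g(1) = -0.4743 < 0.
Iterate (Newton) starting at ψ = 0.36:
  ψ = 0.3600: g = -0.05878, g' = -0.4412 → ψ = 0.2268
  ψ = 0.2268: g = -0.00013, g' = -0.4442 → ψ = 0.2265
Converged at ψ = 0.2265.
Compositions from xᵢ = zᵢ/(1+ψ(Kᵢ−1)), yᵢ = Kᵢxᵢ:
  1: x = 0.1134, y = 0.2698
  2: x = 0.2787, y = 0.4347
  3: x = 0.2216, y = 0.1462
  4: x = 0.0988, y = 0.0543
  5: x = 0.2876, y = 0.0949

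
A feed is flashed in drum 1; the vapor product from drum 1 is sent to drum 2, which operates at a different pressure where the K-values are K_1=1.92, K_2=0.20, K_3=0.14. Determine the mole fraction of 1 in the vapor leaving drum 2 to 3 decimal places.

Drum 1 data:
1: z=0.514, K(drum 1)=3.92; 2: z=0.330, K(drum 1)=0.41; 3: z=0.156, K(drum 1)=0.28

Drum 1:
Rachford–Rice: g(ψ₁) = Σ zᵢ(Kᵢ−1)/(1+ψ₁(Kᵢ−1)) = 0.
Check two-phase: ΣzᵢKᵢ = 2.194 > 1 and Σzᵢ/Kᵢ = 1.493 > 1, so g(0) = 1.194 > 0 and g(1) = -0.493 < 0.
Iterate (Newton) starting at ψ₁ = 0.32:
  ψ₁ = 0.320: g = 0.3899, g' = -1.482 → ψ₁ = 0.583
  ψ₁ = 0.583: g = 0.0650, g' = -1.107 → ψ₁ = 0.642
Converged at ψ₁ = 0.642.
Drum-1 compositions:
  1: x = 0.179, y = 0.701
  2: x = 0.531, y = 0.218
  3: x = 0.290, y = 0.081
Drum-2 feed = drum-1 vapor: z₂ = (0.7010, 0.2178, 0.0812).
Drum 2:
Iterate (Newton) starting at ψ₂ = 0.5:
  ψ₂ = 0.500: g = 0.0289, g' = -0.850 → ψ₂ = 0.534
  ψ₂ = 0.534: g = -0.0008, g' = -0.897 → ψ₂ = 0.533
Converged at ψ₂ = 0.533.
  1: x = 0.470, y = 0.903
  2: x = 0.380, y = 0.076
  3: x = 0.150, y = 0.021

y_1 (drum 2) = 0.903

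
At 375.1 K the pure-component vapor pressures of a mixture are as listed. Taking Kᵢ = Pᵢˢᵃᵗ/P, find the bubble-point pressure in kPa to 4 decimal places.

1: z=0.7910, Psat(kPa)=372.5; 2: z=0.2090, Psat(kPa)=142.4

At the bubble point ψ → 0, so ΣzᵢKᵢ = 1 with Kᵢ = Pᵢˢᵃᵗ/P ⇒ P = ΣzᵢPᵢˢᵃᵗ.
P = 0.7910·372.5 + 0.2090·142.4 = 324.4091 kPa

Pbub = 324.4091 kPa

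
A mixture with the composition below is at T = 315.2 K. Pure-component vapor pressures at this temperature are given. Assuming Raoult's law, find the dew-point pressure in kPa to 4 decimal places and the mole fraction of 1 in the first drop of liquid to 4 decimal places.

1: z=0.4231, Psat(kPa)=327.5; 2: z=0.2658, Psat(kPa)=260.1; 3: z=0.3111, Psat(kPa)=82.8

Pdew = 164.7156 kPa, x_1 = 0.2128

At the dew point ψ → 1, so Σzᵢ/Kᵢ = 1 with Kᵢ = Pᵢˢᵃᵗ/P ⇒ 1/P = Σzᵢ/Pᵢˢᵃᵗ.
1/P = 0.4231/327.5 + 0.2658/260.1 + 0.3111/82.8 = 0.0060711 ⇒ P = 164.7156 kPa
xᵢ = zᵢP/Pᵢˢᵃᵗ ⇒ x_1 = 0.4231·164.7156/327.5 = 0.2128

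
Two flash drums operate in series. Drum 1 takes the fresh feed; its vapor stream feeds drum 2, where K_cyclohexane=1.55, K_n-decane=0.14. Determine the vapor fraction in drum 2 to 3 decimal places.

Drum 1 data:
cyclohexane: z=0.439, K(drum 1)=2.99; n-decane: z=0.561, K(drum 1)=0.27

Drum 1:
Material balance + equilibrium reduce to Σ zᵢ(Kᵢ−1)/(1+ψ₁(Kᵢ−1)) = 0.
g(0) = ΣzᵢKᵢ − 1 = 0.464 and g(1) = 1 − Σzᵢ/Kᵢ = -1.225, so a root lies in (0, 1).
Newton–Raphson from ψ₁ = 0.5:
  ψ₁ = 0.500: g = -0.2070, g' = -1.178 → ψ₁ = 0.324
  ψ₁ = 0.324: g = -0.0056, g' = -1.155 → ψ₁ = 0.319
Converged at ψ₁ = 0.319.
Drum-1 compositions:
  cyclohexane: x = 0.268, y = 0.802
  n-decane: x = 0.732, y = 0.198
Drum-2 feed = drum-1 vapor: z₂ = (0.8025, 0.1975).
Drum 2:
Let ψ₂ = V/F and solve Σ zᵢ(Kᵢ−1)/(1+ψ₂(Kᵢ−1)) = 0.
g(0) = ΣzᵢKᵢ − 1 = 0.271 and g(1) = 1 − Σzᵢ/Kᵢ = -0.929, so a root lies in (0, 1).
Binary case is linear: z₁(K₁−1)(1+ψ₂(K₂−1)) + z₂(K₂−1)(1+ψ₂(K₁−1)) = 0
⇒ ψ₂ = [z₁(K₁−1)+z₂(K₂−1)] / [−(K₁−1)(K₂−1)] = 0.2715/0.4730 = 0.574
  cyclohexane: x = 0.610, y = 0.945
  n-decane: x = 0.390, y = 0.055

V/F (drum 2) = 0.574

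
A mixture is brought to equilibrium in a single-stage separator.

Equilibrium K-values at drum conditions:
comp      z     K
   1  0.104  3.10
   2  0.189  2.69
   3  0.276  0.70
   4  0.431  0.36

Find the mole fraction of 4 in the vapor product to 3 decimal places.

Material balance + equilibrium reduce to Σ zᵢ(Kᵢ−1)/(1+V/F(Kᵢ−1)) = 0.
g(0) = ΣzᵢKᵢ − 1 = 0.179 and g(1) = 1 − Σzᵢ/Kᵢ = -0.695, so a root lies in (0, 1).
Iterate (Newton) starting at V/F = 0.48:
  V/F = 0.480: g = -0.2098, g' = -0.680 → V/F = 0.172
  V/F = 0.172: g = 0.0110, g' = -0.823 → V/F = 0.185
Converged at V/F = 0.185.
Compositions from xᵢ = zᵢ/(1+V/F(Kᵢ−1)), yᵢ = Kᵢxᵢ:
  1: x = 0.075, y = 0.232
  2: x = 0.144, y = 0.387
  3: x = 0.292, y = 0.205
  4: x = 0.489, y = 0.176

y_4 = 0.176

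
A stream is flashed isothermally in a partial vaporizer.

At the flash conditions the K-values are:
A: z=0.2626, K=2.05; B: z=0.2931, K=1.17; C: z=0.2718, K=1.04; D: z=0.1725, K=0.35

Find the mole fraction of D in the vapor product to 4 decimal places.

Newton iteration, ψ⁰ = 0.5:
  ψ = 0.5000: g = 0.07128, g' = -0.2921 → ψ = 0.7441
  ψ = 0.7441: g = -0.00756, g' = -0.3717 → ψ = 0.7237
  ψ = 0.7237: g = -0.00012, g' = -0.3605 → ψ = 0.7234
Converged at ψ = 0.7234.
Compositions from xᵢ = zᵢ/(1+ψ(Kᵢ−1)), yᵢ = Kᵢxᵢ:
  A: x = 0.1492, y = 0.3059
  B: x = 0.2610, y = 0.3054
  C: x = 0.2642, y = 0.2747
  D: x = 0.3256, y = 0.1140

y_D = 0.1140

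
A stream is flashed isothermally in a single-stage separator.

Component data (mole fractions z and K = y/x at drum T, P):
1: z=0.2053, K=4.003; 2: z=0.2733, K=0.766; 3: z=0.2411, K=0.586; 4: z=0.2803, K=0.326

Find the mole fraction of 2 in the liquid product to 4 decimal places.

x_2 = 0.2861

Rachford–Rice: g(ψ) = Σ zᵢ(Kᵢ−1)/(1+ψ(Kᵢ−1)) = 0.
Check two-phase: ΣzᵢKᵢ = 1.2638 > 1 and Σzᵢ/Kᵢ = 1.6793 > 1, so g(0) = 0.2638 > 0 and g(1) = -0.6793 < 0.
Iterate (Newton) starting at ψ = 0.54:
  ψ = 0.5400: g = -0.26362, g' = -0.6723 → ψ = 0.1479
  ψ = 0.1479: g = 0.04452, g' = -1.1078 → ψ = 0.1881
  ψ = 0.1881: g = 0.00252, g' = -0.9881 → ψ = 0.1906
Converged at ψ = 0.1906.
Compositions from xᵢ = zᵢ/(1+ψ(Kᵢ−1)), yᵢ = Kᵢxᵢ:
  1: x = 0.1306, y = 0.5226
  2: x = 0.2861, y = 0.2191
  3: x = 0.2618, y = 0.1534
  4: x = 0.3216, y = 0.1048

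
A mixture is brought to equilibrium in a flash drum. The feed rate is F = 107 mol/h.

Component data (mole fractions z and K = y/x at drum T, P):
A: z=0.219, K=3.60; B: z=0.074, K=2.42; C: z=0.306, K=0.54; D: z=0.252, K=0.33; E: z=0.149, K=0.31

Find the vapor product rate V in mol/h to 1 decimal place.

Rachford–Rice: g(V/F) = Σ zᵢ(Kᵢ−1)/(1+V/F(Kᵢ−1)) = 0.
Feasibility: ΣzᵢKᵢ = 1.262, Σzᵢ/Kᵢ = 1.902 — both > 1, two phases present.
Newton iteration, V/F⁰ = 0.38:
  V/F = 0.380: g = -0.1818, g' = -0.867 → V/F = 0.170
  V/F = 0.170: g = 0.0195, g' = -1.120 → V/F = 0.188
Converged at V/F = 0.188.
Then V = V/F·F = 0.1880·107 = 20.1 mol/h and L = F − V = 86.9 mol/h.

V = 20.1 mol/h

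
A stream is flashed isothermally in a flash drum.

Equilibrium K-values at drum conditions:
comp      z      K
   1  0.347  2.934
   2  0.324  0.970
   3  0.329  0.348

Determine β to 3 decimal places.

Newton–Raphson from β = 0.58:
  β = 0.580: g = -0.0385, g' = -0.650 → β = 0.521
  β = 0.521: g = -0.0003, g' = -0.643 → β = 0.520
Converged at β = 0.520.

β = 0.520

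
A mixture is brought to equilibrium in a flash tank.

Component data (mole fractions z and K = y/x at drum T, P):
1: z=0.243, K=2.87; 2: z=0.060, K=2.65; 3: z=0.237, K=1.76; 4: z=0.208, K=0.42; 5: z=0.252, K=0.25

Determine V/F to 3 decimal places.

Material balance + equilibrium reduce to Σ zᵢ(Kᵢ−1)/(1+V/F(Kᵢ−1)) = 0.
Feasibility: ΣzᵢKᵢ = 1.424, Σzᵢ/Kᵢ = 1.745 — both > 1, two phases present.
Newton–Raphson from V/F = 0.51:
  V/F = 0.510: g = -0.0612, g' = -0.855 → V/F = 0.438
  V/F = 0.438: g = -0.0011, g' = -0.829 → V/F = 0.437
Converged at V/F = 0.437.

V/F = 0.437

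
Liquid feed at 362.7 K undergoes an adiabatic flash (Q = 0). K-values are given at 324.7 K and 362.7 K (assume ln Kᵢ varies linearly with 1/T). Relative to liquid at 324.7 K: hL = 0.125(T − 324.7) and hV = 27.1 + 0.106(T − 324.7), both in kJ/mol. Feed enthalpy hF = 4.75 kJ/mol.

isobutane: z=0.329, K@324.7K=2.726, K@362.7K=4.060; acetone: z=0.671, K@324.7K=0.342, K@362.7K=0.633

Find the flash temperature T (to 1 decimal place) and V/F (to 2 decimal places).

T = 328.6 K, V/F = 0.16

Adiabatic flash: solve Rachford–Rice at each trial T, then check hF = ψ·hV(T) + (1−ψ)·hL(T).
  T = 324.7 K: K = (2.726, 0.342), RR gives ψ = 0.111, H_out = 3.015 kJ/mol
  T = 362.7 K: K = (4.060, 0.633), RR gives ψ = 0.677, H_out = 22.613 kJ/mol
  T = 343.7 K: K = (3.364, 0.473), RR gives ψ = 0.341, H_out = 11.485 kJ/mol
  T = 334.2 K: K = (3.037, 0.404), RR gives ψ = 0.223, H_out = 7.185 kJ/mol
  T = 329.4 K: K = (2.878, 0.372), RR gives ψ = 0.167, H_out = 5.085 kJ/mol
  T = 327.0 K: K = (2.800, 0.356), RR gives ψ = 0.138, H_out = 4.032 kJ/mol
Linear interpolation between T = 327.0 (H_out = 4.032) and T = 329.4 (H_out = 5.085) on hF = 4.75 gives T ≈ 328.6 K, at which ψ = 0.16.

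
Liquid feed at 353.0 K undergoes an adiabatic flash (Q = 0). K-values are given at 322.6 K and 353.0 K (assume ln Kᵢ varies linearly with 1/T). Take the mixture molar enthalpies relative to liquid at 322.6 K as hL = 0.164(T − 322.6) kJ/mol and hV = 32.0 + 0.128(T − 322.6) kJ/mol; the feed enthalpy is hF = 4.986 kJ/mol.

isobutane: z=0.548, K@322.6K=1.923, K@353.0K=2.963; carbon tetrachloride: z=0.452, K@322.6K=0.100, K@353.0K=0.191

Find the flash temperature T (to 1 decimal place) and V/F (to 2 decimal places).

T = 324.3 K, V/F = 0.15

Adiabatic flash: solve Rachford–Rice at each trial T, then check hF = ψ·hV(T) + (1−ψ)·hL(T).
  T = 322.6 K: K = (1.923, 0.100), RR gives ψ = 0.119, H_out = 3.814 kJ/mol
  T = 353.0 K: K = (2.963, 0.191), RR gives ψ = 0.447, H_out = 18.804 kJ/mol
  T = 337.8 K: K = (2.410, 0.140), RR gives ψ = 0.317, H_out = 12.460 kJ/mol
  T = 330.2 K: K = (2.159, 0.119), RR gives ψ = 0.232, H_out = 8.600 kJ/mol
  T = 326.4 K: K = (2.039, 0.109), RR gives ψ = 0.180, H_out = 6.358 kJ/mol
  T = 324.5 K: K = (1.980, 0.104), RR gives ψ = 0.151, H_out = 5.130 kJ/mol
Linear interpolation between T = 322.6 (H_out = 3.814) and T = 324.5 (H_out = 5.130) on hF = 4.986 gives T ≈ 324.3 K, at which ψ = 0.15.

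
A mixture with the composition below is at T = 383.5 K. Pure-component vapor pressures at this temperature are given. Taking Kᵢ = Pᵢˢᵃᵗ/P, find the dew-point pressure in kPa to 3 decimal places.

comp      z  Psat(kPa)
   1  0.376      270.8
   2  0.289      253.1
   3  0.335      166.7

Pdew = 220.268 kPa

At the dew point ψ → 1, so Σzᵢ/Kᵢ = 1 with Kᵢ = Pᵢˢᵃᵗ/P ⇒ 1/P = Σzᵢ/Pᵢˢᵃᵗ.
1/P = 0.376/270.8 + 0.289/253.1 + 0.335/166.7 = 0.004540 ⇒ P = 220.268 kPa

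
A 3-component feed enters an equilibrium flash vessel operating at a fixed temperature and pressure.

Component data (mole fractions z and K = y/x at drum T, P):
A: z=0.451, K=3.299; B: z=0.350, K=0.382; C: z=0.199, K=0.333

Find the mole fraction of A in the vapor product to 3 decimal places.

y_A = 0.715

Rachford–Rice: g(V/F) = Σ zᵢ(Kᵢ−1)/(1+V/F(Kᵢ−1)) = 0.
Check two-phase: ΣzᵢKᵢ = 1.688 > 1 and Σzᵢ/Kᵢ = 1.651 > 1, so g(0) = 0.688 > 0 and g(1) = -0.651 < 0.
Newton iteration, V/F⁰ = 0.5:
  V/F = 0.500: g = -0.0298, g' = -0.995 → V/F = 0.470
Converged at V/F = 0.470.
Compositions from xᵢ = zᵢ/(1+V/F(Kᵢ−1)), yᵢ = Kᵢxᵢ:
  A: x = 0.217, y = 0.715
  B: x = 0.493, y = 0.188
  C: x = 0.290, y = 0.097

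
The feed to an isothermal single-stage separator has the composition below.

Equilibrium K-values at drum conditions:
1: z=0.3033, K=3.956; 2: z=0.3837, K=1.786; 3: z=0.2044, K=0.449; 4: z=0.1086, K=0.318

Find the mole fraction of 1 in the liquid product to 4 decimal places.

x_1 = 0.0824

Rachford–Rice: g(β) = Σ zᵢ(Kᵢ−1)/(1+β(Kᵢ−1)) = 0.
Check two-phase: ΣzᵢKᵢ = 2.0115 > 1 and Σzᵢ/Kᵢ = 1.0882 > 1, so g(0) = 1.0115 > 0 and g(1) = -0.0882 < 0.
Newton–Raphson from β = 0.33:
  β = 0.3300: g = 0.46009, g' = -1.0054 → β = 0.7876
  β = 0.7876: g = 0.09665, g' = -0.7592 → β = 0.9149
  β = 0.9149: g = -0.00666, g' = -0.8830 → β = 0.9074
Converged at β = 0.9074.
Compositions from xᵢ = zᵢ/(1+β(Kᵢ−1)), yᵢ = Kᵢxᵢ:
  1: x = 0.0824, y = 0.3259
  2: x = 0.2240, y = 0.4000
  3: x = 0.4088, y = 0.1835
  4: x = 0.2849, y = 0.0906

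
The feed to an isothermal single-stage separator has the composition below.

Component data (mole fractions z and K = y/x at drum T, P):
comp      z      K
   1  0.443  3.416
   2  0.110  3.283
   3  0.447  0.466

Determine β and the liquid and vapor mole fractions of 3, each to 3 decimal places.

Iterate (Newton) starting at β = 0.5:
  β = 0.500: g = 0.2764, g' = -0.893 → β = 0.810
  β = 0.810: g = 0.0298, g' = -0.762 → β = 0.849
  β = 0.849: g = -0.0001, g' = -0.771 → β = 0.848
Converged at β = 0.848.
Compositions from xᵢ = zᵢ/(1+β(Kᵢ−1)), yᵢ = Kᵢxᵢ:
  1: x = 0.145, y = 0.496
  2: x = 0.037, y = 0.123
  3: x = 0.817, y = 0.381

β = 0.848, x_3 = 0.817, y_3 = 0.381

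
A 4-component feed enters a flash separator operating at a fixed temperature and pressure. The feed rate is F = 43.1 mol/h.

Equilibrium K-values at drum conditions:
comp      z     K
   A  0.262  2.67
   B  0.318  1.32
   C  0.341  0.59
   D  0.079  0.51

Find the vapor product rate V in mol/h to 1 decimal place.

Rachford–Rice: g(ψ) = Σ zᵢ(Kᵢ−1)/(1+ψ(Kᵢ−1)) = 0.
Check two-phase: ΣzᵢKᵢ = 1.361 > 1 and Σzᵢ/Kᵢ = 1.072 > 1, so g(0) = 0.361 > 0 and g(1) = -0.072 < 0.
Newton–Raphson from ψ = 0.59:
  ψ = 0.590: g = 0.0671, g' = -0.346 → ψ = 0.784
  ψ = 0.784: g = 0.0019, g' = -0.332 → ψ = 0.790
Converged at ψ = 0.790.
Then V = ψ·F = 0.7898·43.1 = 34.0 mol/h and L = F − V = 9.1 mol/h.

V = 34.0 mol/h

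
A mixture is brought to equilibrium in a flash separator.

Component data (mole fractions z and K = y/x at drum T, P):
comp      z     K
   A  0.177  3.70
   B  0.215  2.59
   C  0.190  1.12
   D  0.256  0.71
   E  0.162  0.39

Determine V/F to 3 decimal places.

Material balance + equilibrium reduce to Σ zᵢ(Kᵢ−1)/(1+V/F(Kᵢ−1)) = 0.
Feasibility: ΣzᵢKᵢ = 1.669, Σzᵢ/Kᵢ = 1.076 — both > 1, two phases present.
Newton iteration, V/F⁰ = 0.5:
  V/F = 0.500: g = 0.1863, g' = -0.559 → V/F = 0.833
  V/F = 0.833: g = 0.0160, g' = -0.512 → V/F = 0.864
Converged at V/F = 0.864.

V/F = 0.864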